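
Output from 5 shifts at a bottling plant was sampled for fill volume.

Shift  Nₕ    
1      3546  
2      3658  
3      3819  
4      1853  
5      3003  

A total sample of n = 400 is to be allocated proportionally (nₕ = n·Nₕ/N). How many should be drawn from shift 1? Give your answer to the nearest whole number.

Share of shift 1 = 3546/15879 = 0.22331.
Allocate 400 × 0.22331 = 89.326... → 89.

89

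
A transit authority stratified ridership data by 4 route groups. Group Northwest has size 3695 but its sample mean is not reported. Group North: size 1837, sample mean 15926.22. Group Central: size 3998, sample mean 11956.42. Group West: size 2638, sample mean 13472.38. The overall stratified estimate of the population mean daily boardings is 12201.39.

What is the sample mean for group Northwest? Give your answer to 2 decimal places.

Σ Nₕx̄ₕ = N·μ, so 3695·x̄_Northwest = 12168·12201.39 − (1837·15926.22 + 3998·11956.42 + 2638·13472.38).
= 148466513.52 − 112598371.74 = 35868141.78.
x̄_Northwest = 35868141.78 / 3695 = 9707.2102... → 9707.21.

9707.21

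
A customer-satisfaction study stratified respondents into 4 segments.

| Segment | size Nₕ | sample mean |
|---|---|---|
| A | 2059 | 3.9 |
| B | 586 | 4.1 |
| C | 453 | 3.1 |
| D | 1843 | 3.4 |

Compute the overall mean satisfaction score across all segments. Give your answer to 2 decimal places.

3.66

N = 4941; weights Wₕ = Nₕ/N = (0.4167, 0.1186, 0.0917, 0.3730).
x̄_st = Σ Wₕ·x̄ₕ = 0.4167·3.9 + 0.1186·4.1 + 0.0917·3.1 + 0.3730·3.4 ≈ 3.6639...
→ 3.66.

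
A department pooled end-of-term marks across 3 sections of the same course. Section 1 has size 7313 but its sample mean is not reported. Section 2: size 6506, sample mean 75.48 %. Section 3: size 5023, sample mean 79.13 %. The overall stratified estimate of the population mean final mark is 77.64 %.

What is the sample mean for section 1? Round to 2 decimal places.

78.54

N = 7313 + 6506 + 5023 = 18842.
Overall total = μ·N = 77.64·18842 = 1462892.88.
Subtract the known strata: 6506·75.48 + 5023·79.13 = 888542.87.
Remaining total for section 1: 1462892.88 − 888542.87 = 574350.01.
Divide by its size: 574350.01 / 7313 = 78.5382... → 78.54.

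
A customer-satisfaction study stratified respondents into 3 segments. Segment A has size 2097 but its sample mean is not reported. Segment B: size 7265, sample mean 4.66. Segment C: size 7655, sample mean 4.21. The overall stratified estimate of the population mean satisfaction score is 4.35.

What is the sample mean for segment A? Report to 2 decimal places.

N = 2097 + 7265 + 7655 = 17017.
Overall total = μ·N = 4.35·17017 = 74023.95.
Subtract the known strata: 7265·4.66 + 7655·4.21 = 66082.45.
Remaining total for segment A: 74023.95 − 66082.45 = 7941.5.
Divide by its size: 7941.5 / 2097 = 3.7871... → 3.79.

3.79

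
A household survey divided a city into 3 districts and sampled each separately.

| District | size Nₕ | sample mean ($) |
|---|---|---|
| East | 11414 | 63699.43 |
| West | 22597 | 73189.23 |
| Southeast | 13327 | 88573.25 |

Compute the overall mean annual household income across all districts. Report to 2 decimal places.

75232.12

x̄_st = (Σ Nₕx̄ₕ) / (Σ Nₕ) = (11414·63699.43 + 22597·73189.23 + 13327·88573.25) / 47338
= 3561338027.08 / 47338 = 75232.1185... → 75232.12.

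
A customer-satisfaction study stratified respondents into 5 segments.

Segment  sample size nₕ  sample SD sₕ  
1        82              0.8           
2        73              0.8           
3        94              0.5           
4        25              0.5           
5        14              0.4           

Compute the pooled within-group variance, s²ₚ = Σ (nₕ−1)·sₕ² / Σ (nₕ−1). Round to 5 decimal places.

1: (82−1)·0.8² = 81·0.64 = 51.84
2: (73−1)·0.8² = 72·0.64 = 46.08
3: (94−1)·0.5² = 93·0.25 = 23.25
4: (25−1)·0.5² = 24·0.25 = 6
5: (14−1)·0.4² = 13·0.16 = 2.08
Numerator = 129.25; denominator = Σ(nₕ−1) = 283.
s²ₚ = 129.25/283 = 0.4567138... → 0.45671.

0.45671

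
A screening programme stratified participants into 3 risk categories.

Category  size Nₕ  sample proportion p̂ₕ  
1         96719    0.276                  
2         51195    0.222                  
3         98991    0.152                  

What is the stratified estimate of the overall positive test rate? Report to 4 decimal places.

0.2151

N = 96719 + 51195 + 98991 = 246905.
Overall proportion = Σ (Nₕ/N)·p̂ₕ.
Σ Nₕp̂ₕ = 26694.444 + 11365.29 + 15046.632 = 53106.366.
53106.366 / 246905 = 0.215088... → 0.2151.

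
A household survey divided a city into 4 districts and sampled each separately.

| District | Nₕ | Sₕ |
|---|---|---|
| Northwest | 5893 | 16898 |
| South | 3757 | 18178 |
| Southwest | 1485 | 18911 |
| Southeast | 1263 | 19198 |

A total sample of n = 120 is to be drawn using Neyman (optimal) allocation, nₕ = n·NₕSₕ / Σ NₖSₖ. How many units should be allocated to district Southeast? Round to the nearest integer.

Northwest: NₕSₕ = 5893·16898 = 99579914
South: NₕSₕ = 3757·18178 = 68294746
Southwest: NₕSₕ = 1485·18911 = 28082835
Southeast: NₕSₕ = 1263·19198 = 24247074
Σ NₕSₕ = 220204569.
n_Southeast = 120·24247074/220204569 = 13.213... → 13.

13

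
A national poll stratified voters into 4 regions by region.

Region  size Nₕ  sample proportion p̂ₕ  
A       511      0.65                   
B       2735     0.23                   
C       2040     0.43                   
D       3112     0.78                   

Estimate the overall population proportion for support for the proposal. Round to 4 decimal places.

0.5079

N = 511 + 2735 + 2040 + 3112 = 8398.
Overall proportion = Σ (Nₕ/N)·p̂ₕ.
Σ Nₕp̂ₕ = 332.15 + 629.05 + 877.2 + 2427.36 = 4265.76.
4265.76 / 8398 = 0.507950... → 0.5079.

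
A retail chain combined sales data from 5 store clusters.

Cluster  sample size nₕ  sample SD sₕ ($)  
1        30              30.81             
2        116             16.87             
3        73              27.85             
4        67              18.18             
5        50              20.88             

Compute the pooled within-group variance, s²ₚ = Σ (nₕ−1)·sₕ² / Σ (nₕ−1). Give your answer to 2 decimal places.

Degrees of freedom: 29 + 115 + 72 + 66 + 49 = 331.
Σ(nₕ−1)sₕ² = 29·949.2561 + 115·284.5969 + 72·775.6225 + 66·330.5124 + 49·435.9744 = 159278.4544.
s²ₚ = 159278.4544 / 331 = 481.2038... → 481.20.

481.20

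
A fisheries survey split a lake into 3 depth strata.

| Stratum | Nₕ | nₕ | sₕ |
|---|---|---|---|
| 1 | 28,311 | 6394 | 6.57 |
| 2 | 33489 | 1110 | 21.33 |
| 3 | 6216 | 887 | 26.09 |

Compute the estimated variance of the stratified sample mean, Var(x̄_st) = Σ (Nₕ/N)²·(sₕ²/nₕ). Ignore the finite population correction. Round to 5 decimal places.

N = 68016; Wₕ = Nₕ/N.
stratum 1: (28311/68016)²·6.57²/6394 = 0.00116962
stratum 2: (33489/68016)²·21.33²/1110 = 0.09936671
stratum 3: (6216/68016)²·26.09²/887 = 0.00640950
Sum = 0.10694584 → 0.10695.

0.10695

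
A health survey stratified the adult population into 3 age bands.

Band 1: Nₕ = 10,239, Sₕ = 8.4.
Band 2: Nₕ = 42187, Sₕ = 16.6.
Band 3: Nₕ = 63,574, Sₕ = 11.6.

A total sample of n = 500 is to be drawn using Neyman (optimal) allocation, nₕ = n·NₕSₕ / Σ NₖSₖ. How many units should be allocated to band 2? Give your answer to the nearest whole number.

1: NₕSₕ = 10239·8.4 = 86007.6
2: NₕSₕ = 42187·16.6 = 700304.2
3: NₕSₕ = 63574·11.6 = 737458.4
Σ NₕSₕ = 1523770.2.
n_2 = 500·700304.2/1523770.2 = 229.793... → 230.

230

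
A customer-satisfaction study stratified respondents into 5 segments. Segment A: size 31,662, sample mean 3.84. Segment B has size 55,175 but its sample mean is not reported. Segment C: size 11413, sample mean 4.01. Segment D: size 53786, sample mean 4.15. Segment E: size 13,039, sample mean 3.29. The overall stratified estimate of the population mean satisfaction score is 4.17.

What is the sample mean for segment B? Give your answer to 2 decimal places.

Σ Nₕx̄ₕ = N·μ, so 55175·x̄_B = 165075·4.17 − (31662·3.84 + 11413·4.01 + 53786·4.15 + 13039·3.29).
= 688362.75 − 433458.42 = 254904.33.
x̄_B = 254904.33 / 55175 = 4.6199... → 4.62.

4.62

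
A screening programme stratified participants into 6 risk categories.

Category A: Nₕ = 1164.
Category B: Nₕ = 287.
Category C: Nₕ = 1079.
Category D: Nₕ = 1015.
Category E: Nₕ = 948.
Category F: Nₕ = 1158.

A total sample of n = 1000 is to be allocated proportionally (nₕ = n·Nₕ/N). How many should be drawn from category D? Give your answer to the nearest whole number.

180

N = 1164 + 287 + 1079 + 1015 + 948 + 1158 = 5651.
n_D = 1000·1015/5651 = 179.614... → 180.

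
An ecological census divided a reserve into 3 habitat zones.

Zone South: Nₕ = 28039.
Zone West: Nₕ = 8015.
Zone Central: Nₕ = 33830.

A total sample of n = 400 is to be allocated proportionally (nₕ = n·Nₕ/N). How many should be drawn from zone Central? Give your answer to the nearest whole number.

194

N = 28039 + 8015 + 33830 = 69884.
n_Central = 400·33830/69884 = 193.635... → 194.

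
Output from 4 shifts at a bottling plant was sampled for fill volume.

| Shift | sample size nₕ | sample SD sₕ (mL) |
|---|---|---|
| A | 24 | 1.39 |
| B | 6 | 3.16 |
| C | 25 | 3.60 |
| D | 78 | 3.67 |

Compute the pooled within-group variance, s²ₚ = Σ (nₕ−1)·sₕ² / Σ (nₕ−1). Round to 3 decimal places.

11.182

A: (24−1)·1.39² = 23·1.9321 = 44.4383
B: (6−1)·3.16² = 5·9.9856 = 49.928
C: (25−1)·3.60² = 24·12.96 = 311.04
D: (78−1)·3.67² = 77·13.4689 = 1037.1053
Numerator = 1442.5116; denominator = Σ(nₕ−1) = 129.
s²ₚ = 1442.5116/129 = 11.18226... → 11.182.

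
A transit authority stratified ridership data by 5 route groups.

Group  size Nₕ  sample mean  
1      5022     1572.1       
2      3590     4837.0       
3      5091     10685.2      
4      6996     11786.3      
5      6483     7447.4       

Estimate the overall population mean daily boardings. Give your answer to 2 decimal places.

N = 5022 + 3590 + 5091 + 6996 + 6483 = 27182.
Weight each subgroup mean by Nₕ/N and sum.
Σ Nₕx̄ₕ = 5022·1572.1 + 3590·4837.0 + 5091·10685.2 + 6996·11786.3 + 6483·7447.4 = 7895086.2 + 17364830 + 54398353.2 + 82456954.8 + 48281494.2 = 210396718.4.
Divide by N: 210396718.4 / 27182 = 7740.2957... → 7740.30.

7740.30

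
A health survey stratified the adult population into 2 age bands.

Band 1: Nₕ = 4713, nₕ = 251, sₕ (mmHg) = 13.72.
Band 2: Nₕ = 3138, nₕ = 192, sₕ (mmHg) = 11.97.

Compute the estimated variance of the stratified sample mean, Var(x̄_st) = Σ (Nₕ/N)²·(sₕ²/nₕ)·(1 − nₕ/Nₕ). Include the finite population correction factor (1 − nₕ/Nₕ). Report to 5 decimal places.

N = 7851. Term for each stratum: Wₕ²sₕ²/nₕ·(1−nₕ/Nₕ).
Var(x̄_st) = 0.25586539 + 0.11192389 = 0.36778929 → 0.36779.

0.36779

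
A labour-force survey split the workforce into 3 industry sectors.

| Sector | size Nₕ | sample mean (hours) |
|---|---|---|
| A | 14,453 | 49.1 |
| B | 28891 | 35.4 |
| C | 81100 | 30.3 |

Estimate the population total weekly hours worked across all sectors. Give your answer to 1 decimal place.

4189713.7

Population total = Σ Nₕ·x̄ₕ (each stratum's size times its mean).
14453·49.1 + 28891·35.4 + 81100·30.3 = 709642.3 + 1022741.4 + 2457330 = 4189713.7.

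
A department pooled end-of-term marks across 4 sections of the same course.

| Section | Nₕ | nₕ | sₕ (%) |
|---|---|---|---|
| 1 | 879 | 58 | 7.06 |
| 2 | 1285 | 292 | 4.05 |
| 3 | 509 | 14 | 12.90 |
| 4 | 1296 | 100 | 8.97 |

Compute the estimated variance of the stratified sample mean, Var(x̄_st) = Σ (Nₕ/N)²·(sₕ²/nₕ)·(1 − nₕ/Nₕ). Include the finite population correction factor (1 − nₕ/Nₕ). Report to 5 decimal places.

N = 3969. Term for each stratum: Wₕ²sₕ²/nₕ·(1−nₕ/Nₕ).
Var(x̄_st) = 0.03936872 + 0.00455006 + 0.19011315 + 0.07916968 = 0.31320161 → 0.31320.

0.31320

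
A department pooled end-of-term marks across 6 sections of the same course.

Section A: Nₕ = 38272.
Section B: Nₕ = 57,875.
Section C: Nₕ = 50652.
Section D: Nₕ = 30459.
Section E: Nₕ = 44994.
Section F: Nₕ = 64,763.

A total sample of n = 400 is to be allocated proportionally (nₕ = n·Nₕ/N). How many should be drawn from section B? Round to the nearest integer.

81

N = 38272 + 57875 + 50652 + 30459 + 44994 + 64763 = 287015.
n_B = 400·57875/287015 = 80.658... → 81.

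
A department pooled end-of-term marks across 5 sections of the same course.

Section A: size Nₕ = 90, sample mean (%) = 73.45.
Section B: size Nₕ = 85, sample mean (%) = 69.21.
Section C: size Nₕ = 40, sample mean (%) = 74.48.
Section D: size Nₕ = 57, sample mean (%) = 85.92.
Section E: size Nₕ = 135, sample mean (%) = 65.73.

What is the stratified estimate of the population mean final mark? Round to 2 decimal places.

N = 90 + 85 + 40 + 57 + 135 = 407.
The stratified mean weights each stratum mean by its population share Nₕ/N.
Σ Nₕx̄ₕ = 90·73.45 + 85·69.21 + 40·74.48 + 57·85.92 + 135·65.73 = 6610.5 + 5882.85 + 2979.2 + 4897.44 + 8873.55 = 29243.54.
Divide by N: 29243.54 / 407 = 71.8514... → 71.85.

71.85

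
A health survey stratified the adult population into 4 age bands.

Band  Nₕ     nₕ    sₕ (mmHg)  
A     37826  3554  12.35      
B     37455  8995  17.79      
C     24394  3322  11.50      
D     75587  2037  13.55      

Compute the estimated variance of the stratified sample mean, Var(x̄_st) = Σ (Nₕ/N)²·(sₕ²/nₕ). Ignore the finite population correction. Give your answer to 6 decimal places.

N = 175262; Wₕ = Nₕ/N.
band A: (37826/175262)²·12.35²/3554 = 0.001999041
band B: (37455/175262)²·17.79²/8995 = 0.001606922
band C: (24394/175262)²·11.50²/3322 = 0.000771235
band D: (75587/175262)²·13.55²/2037 = 0.016765104
Sum = 0.021142302 → 0.021142.

0.021142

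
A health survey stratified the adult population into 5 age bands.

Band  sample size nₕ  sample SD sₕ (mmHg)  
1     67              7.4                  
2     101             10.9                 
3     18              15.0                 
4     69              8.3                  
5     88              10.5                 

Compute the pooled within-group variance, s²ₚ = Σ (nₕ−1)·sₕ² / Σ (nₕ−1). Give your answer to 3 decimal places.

1: (67−1)·7.4² = 66·54.76 = 3614.16
2: (101−1)·10.9² = 100·118.81 = 11881
3: (18−1)·15.0² = 17·225 = 3825
4: (69−1)·8.3² = 68·68.89 = 4684.52
5: (88−1)·10.5² = 87·110.25 = 9591.75
Numerator = 33596.43; denominator = Σ(nₕ−1) = 338.
s²ₚ = 33596.43/338 = 99.39772... → 99.398.

99.398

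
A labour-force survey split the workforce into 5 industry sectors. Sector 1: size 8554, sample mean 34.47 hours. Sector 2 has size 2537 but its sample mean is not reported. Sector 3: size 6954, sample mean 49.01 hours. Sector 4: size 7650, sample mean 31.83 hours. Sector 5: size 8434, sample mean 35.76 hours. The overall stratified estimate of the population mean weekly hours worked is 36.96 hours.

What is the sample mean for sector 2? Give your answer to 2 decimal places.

Σ Nₕx̄ₕ = N·μ, so 2537·x̄_2 = 34129·36.96 − (8554·34.47 + 6954·49.01 + 7650·31.83 + 8434·35.76).
= 1261407.84 − 1180771.26 = 80636.58.
x̄_2 = 80636.58 / 2537 = 31.7842... → 31.78.

31.78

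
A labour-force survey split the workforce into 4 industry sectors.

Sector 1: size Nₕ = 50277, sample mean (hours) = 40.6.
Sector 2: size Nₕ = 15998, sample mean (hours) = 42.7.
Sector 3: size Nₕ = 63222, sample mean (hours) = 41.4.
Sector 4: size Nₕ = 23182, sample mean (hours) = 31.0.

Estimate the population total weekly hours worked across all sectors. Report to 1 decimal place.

Estimate total by summing Nₕ·x̄ₕ over strata.
50277·40.6 + 15998·42.7 + 63222·41.4 + 23182·31.0 = 2041246.2 + 683114.6 + 2617390.8 + 718642 = 6060393.6.

6060393.6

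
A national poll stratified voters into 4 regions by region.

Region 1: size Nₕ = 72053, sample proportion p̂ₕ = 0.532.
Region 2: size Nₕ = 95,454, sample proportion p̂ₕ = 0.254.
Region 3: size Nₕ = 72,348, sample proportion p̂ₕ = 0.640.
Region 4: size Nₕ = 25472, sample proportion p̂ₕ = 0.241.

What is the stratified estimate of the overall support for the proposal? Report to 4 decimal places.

0.4335

Wₕ = Nₕ/N with N = 265327: 0.2716, 0.3598, 0.2727, 0.0960.
p̂_st = 0.2716·0.532 + 0.3598·0.254 + 0.2727·0.640 + 0.0960·0.241 ≈ 0.433499... → 0.4335.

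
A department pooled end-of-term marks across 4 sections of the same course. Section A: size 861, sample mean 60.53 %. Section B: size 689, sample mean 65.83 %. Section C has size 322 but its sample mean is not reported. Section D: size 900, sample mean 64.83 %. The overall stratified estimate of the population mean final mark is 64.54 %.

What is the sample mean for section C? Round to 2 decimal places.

71.69

Σ Nₕx̄ₕ = N·μ, so 322·x̄_C = 2772·64.54 − (861·60.53 + 689·65.83 + 900·64.83).
= 178904.88 − 155820.2 = 23084.68.
x̄_C = 23084.68 / 322 = 71.6916... → 71.69.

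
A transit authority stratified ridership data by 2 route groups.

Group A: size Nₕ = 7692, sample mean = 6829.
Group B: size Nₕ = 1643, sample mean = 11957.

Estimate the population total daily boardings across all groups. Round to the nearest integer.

72174019

Estimate total by summing Nₕ·x̄ₕ over strata.
7692·6829 + 1643·11957 = 52528668 + 19645351 = 72174019.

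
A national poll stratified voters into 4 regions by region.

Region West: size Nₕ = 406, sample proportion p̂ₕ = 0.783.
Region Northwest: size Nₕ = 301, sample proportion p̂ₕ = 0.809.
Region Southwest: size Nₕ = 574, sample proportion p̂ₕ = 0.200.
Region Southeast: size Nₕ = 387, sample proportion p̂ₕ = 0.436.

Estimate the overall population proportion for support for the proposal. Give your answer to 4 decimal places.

0.5066

N = 406 + 301 + 574 + 387 = 1668.
Overall proportion = Σ (Nₕ/N)·p̂ₕ.
Σ Nₕp̂ₕ = 317.898 + 243.509 + 114.8 + 168.732 = 844.939.
844.939 / 1668 = 0.506558... → 0.5066.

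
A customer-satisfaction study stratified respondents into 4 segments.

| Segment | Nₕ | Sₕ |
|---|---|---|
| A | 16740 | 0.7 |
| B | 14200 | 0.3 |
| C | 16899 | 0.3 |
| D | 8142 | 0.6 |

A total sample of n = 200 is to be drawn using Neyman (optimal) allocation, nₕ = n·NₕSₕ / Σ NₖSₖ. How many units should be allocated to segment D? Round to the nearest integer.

38

A: NₕSₕ = 16740·0.7 = 11718
B: NₕSₕ = 14200·0.3 = 4260
C: NₕSₕ = 16899·0.3 = 5069.7
D: NₕSₕ = 8142·0.6 = 4885.2
Σ NₕSₕ = 25932.9.
n_D = 200·4885.2/25932.9 = 37.676... → 38.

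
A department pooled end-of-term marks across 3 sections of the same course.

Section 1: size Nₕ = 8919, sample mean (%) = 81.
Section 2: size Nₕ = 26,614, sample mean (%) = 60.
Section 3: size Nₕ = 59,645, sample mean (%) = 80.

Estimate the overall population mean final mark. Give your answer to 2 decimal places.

x̄_st = (Σ Nₕx̄ₕ) / (Σ Nₕ) = (8919·81 + 26614·60 + 59645·80) / 95178
= 7090879 / 95178 = 74.5012... → 74.50.

74.50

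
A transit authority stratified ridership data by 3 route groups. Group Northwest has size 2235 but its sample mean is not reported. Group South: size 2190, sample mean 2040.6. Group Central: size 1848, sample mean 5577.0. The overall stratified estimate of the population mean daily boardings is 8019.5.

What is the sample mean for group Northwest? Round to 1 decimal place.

15897.6

Σ Nₕx̄ₕ = N·μ, so 2235·x̄_Northwest = 6273·8019.5 − (2190·2040.6 + 1848·5577.0).
= 50306323.5 − 14775210 = 35531113.5.
x̄_Northwest = 35531113.5 / 2235 = 15897.590... → 15897.6.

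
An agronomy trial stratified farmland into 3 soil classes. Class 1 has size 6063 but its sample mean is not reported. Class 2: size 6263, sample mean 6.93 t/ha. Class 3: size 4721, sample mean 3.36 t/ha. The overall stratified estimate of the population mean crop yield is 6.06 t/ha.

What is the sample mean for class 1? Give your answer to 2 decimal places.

7.26

Σ Nₕx̄ₕ = N·μ, so 6063·x̄_1 = 17047·6.06 − (6263·6.93 + 4721·3.36).
= 103304.82 − 59265.15 = 44039.67.
x̄_1 = 44039.67 / 6063 = 7.2637... → 7.26.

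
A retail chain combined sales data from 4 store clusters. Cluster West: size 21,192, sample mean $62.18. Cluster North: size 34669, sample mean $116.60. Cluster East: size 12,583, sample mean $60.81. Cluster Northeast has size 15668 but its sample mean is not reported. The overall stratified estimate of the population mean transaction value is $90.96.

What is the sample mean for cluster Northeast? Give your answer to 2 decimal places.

N = 21192 + 34669 + 12583 + 15668 = 84112.
Overall total = μ·N = 90.96·84112 = 7650827.52.
Subtract the known strata: 21192·62.18 + 34669·116.60 + 12583·60.81 = 6125296.19.
Remaining total for cluster Northeast: 7650827.52 − 6125296.19 = 1525531.33.
Divide by its size: 1525531.33 / 15668 = 97.3661... → 97.37.

97.37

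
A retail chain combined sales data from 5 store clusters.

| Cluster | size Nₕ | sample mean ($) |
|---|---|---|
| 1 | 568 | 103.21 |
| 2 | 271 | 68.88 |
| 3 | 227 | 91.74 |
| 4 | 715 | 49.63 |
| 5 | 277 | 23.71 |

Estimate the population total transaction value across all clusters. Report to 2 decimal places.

Population total = Σ Nₕ·x̄ₕ (each stratum's size times its mean).
568·103.21 + 271·68.88 + 227·91.74 + 715·49.63 + 277·23.71 = 58623.28 + 18666.48 + 20824.98 + 35485.45 + 6567.67 = 140167.86.

140167.86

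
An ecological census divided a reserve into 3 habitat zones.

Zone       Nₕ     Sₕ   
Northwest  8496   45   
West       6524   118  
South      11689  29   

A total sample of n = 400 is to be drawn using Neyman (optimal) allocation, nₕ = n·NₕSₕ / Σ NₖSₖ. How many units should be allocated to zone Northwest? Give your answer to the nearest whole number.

Σ NₕSₕ = 8496·45 + 6524·118 + 11689·29 = 1491133.
Share for Northwest: 382320/1491133 = 0.25640.
n_Northwest = 400 × 0.25640 = 102.558... → 103.

103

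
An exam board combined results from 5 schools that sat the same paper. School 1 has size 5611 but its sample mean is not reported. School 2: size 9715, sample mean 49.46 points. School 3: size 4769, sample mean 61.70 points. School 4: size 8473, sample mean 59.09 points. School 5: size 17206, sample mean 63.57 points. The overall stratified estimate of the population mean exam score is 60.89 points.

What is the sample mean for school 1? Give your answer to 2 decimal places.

74.49

Σ Nₕx̄ₕ = N·μ, so 5611·x̄_1 = 45774·60.89 − (9715·49.46 + 4769·61.70 + 8473·59.09 + 17206·63.57).
= 2787178.86 − 2369206.19 = 417972.67.
x̄_1 = 417972.67 / 5611 = 74.4917... → 74.49.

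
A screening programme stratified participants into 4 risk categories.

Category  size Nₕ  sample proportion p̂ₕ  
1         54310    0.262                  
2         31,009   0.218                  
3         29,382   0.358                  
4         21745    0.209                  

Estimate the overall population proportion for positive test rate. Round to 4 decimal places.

0.2642

N = 54310 + 31009 + 29382 + 21745 = 136446.
Overall proportion = Σ (Nₕ/N)·p̂ₕ.
Σ Nₕp̂ₕ = 14229.22 + 6759.962 + 10518.756 + 4544.705 = 36052.643.
36052.643 / 136446 = 0.264226... → 0.2642.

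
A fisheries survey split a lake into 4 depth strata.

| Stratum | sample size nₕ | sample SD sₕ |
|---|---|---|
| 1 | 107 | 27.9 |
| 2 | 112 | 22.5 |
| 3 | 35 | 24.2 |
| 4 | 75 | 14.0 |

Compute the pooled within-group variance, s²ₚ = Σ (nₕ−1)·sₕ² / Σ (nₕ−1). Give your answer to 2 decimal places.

532.68

Degrees of freedom: 106 + 111 + 34 + 74 = 325.
Σ(nₕ−1)sₕ² = 106·778.41 + 111·506.25 + 34·585.64 + 74·196 = 173120.97.
s²ₚ = 173120.97 / 325 = 532.6799... → 532.68.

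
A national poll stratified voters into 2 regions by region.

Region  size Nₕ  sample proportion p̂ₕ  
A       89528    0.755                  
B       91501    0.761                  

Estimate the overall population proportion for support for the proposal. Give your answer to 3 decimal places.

Wₕ = Nₕ/N with N = 181029: 0.4946, 0.5054.
p̂_st = 0.4946·0.755 + 0.5054·0.761 ≈ 0.75803... → 0.758.

0.758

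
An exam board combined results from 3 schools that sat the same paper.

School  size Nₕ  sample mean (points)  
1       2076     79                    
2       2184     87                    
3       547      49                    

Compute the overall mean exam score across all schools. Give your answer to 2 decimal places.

N = 4807; weights Wₕ = Nₕ/N = (0.4319, 0.4543, 0.1138).
x̄_st = Σ Wₕ·x̄ₕ = 0.4319·79 + 0.4543·87 + 0.1138·49 ≈ 79.2209...
→ 79.22.

79.22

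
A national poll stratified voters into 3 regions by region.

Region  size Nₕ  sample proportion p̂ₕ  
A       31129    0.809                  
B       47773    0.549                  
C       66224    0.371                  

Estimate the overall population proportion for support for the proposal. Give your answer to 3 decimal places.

Wₕ = Nₕ/N with N = 145126: 0.2145, 0.3292, 0.4563.
p̂_st = 0.2145·0.809 + 0.3292·0.549 + 0.4563·0.371 ≈ 0.52354... → 0.524.

0.524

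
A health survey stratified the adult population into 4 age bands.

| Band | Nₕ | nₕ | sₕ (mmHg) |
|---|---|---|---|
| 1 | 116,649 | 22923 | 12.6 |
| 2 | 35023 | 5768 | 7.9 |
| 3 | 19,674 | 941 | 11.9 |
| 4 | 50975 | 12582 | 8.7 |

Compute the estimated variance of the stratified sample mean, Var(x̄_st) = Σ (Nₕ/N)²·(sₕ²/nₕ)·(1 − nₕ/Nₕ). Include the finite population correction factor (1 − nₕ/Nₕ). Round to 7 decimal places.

0.0031166

N = 222321; Wₕ = Nₕ/N.
band 1: (116649/222321)²·12.6²/22923·(1 − 22923/116649) = 0.0015319682
band 2: (35023/222321)²·7.9²/5768·(1 − 5768/35023) = 0.0002242959
band 3: (19674/222321)²·11.9²/941·(1 − 941/19674) = 0.0011221304
band 4: (50975/222321)²·8.7²/12582·(1 − 12582/50975) = 0.0002381975
Sum = 0.0031165920 → 0.0031166.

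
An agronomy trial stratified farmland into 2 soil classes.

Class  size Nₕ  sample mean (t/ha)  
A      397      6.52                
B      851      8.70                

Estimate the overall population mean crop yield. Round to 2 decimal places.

x̄_st = (Σ Nₕx̄ₕ) / (Σ Nₕ) = (397·6.52 + 851·8.70) / 1248
= 9992.14 / 1248 = 8.0065... → 8.01.

8.01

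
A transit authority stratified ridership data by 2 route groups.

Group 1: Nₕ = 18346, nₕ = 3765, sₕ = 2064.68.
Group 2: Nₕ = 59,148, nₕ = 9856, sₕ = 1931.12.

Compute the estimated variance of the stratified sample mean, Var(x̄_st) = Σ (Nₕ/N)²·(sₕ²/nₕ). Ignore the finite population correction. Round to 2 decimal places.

283.88

N = 77494; Wₕ = Nₕ/N.
group 1: (18346/77494)²·2064.68²/3765 = 63.45811
group 2: (59148/77494)²·1931.12²/9856 = 220.42548
Sum = 283.88359 → 283.88.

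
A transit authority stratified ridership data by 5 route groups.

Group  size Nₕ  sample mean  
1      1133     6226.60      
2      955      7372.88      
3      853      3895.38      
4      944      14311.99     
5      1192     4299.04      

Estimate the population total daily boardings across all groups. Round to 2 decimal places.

Population total = Σ Nₕ·x̄ₕ (each stratum's size times its mean).
1133·6226.60 + 955·7372.88 + 853·3895.38 + 944·14311.99 + 1192·4299.04 = 7054737.8 + 7041100.4 + 3322759.14 + 13510518.56 + 5124455.68 = 36053571.58.

36053571.58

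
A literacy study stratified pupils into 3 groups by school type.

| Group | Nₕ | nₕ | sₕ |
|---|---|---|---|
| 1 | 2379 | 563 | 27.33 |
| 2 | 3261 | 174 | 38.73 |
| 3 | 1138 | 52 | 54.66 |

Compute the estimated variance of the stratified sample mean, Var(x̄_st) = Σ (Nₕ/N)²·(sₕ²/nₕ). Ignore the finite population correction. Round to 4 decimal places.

3.7785

N = 6778. Term for each stratum: Wₕ²sₕ²/nₕ.
Var(x̄_st) = 0.1634393 + 1.9954655 + 1.6196356 = 3.7785404 → 3.7785.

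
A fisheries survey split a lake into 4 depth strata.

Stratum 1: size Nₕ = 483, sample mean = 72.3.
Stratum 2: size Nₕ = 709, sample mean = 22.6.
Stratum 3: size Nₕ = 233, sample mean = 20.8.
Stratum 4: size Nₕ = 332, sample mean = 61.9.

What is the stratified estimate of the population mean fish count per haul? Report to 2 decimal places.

43.45

N = 483 + 709 + 233 + 332 = 1757.
Overall mean = Σ (Nₕ/N)·x̄ₕ — weight by population share, not a simple average.
Σ Nₕx̄ₕ = 483·72.3 + 709·22.6 + 233·20.8 + 332·61.9 = 34920.9 + 16023.4 + 4846.4 + 20550.8 = 76341.5.
Divide by N: 76341.5 / 1757 = 43.4499... → 43.45.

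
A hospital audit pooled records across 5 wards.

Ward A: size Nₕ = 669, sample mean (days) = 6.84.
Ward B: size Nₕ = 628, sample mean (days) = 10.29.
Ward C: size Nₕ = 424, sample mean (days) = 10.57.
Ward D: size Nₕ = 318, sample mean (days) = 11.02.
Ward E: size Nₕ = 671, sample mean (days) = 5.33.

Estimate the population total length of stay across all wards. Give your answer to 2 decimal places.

Estimate total by summing Nₕ·x̄ₕ over strata.
669·6.84 + 628·10.29 + 424·10.57 + 318·11.02 + 671·5.33 = 4575.96 + 6462.12 + 4481.68 + 3504.36 + 3576.43 = 22600.55.

22600.55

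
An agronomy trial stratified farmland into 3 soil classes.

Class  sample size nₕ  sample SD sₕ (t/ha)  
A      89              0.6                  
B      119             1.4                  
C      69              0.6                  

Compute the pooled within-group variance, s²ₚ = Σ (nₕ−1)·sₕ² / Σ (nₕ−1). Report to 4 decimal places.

1.0491

Degrees of freedom: 88 + 118 + 68 = 274.
Σ(nₕ−1)sₕ² = 88·0.36 + 118·1.96 + 68·0.36 = 287.44.
s²ₚ = 287.44 / 274 = 1.049051... → 1.0491.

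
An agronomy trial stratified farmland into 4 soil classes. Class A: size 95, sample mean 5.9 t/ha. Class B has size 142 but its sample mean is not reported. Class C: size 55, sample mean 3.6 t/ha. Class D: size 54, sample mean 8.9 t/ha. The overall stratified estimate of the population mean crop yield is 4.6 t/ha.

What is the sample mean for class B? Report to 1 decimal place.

Σ Nₕx̄ₕ = N·μ, so 142·x̄_B = 346·4.6 − (95·5.9 + 55·3.6 + 54·8.9).
= 1591.6 − 1239.1 = 352.5.
x̄_B = 352.5 / 142 = 2.482... → 2.5.

2.5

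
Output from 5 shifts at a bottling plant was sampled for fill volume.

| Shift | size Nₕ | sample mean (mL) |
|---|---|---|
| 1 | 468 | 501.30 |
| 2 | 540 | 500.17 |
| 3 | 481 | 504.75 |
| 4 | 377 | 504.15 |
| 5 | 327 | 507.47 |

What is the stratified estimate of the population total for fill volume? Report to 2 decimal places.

1: 468·501.30 = 234608.4
2: 540·500.17 = 270091.8
3: 481·504.75 = 242784.75
4: 377·504.15 = 190064.55
5: 327·507.47 = 165942.69
τ̂ = Σ Nₕx̄ₕ = 1103492.19.

1103492.19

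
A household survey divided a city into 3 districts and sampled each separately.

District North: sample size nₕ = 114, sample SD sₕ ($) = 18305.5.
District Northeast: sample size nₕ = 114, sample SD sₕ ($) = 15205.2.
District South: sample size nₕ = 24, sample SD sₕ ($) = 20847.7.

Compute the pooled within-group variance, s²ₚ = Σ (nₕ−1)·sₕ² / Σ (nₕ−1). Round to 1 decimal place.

Degrees of freedom: 113 + 113 + 23 = 249.
Σ(nₕ−1)sₕ² = 113·335091330.25 + 113·231198107.04 + 23·434626595.29 = 73987118105.44.
s²ₚ = 73987118105.44 / 249 = 297137020.504... → 297137020.5.

297137020.5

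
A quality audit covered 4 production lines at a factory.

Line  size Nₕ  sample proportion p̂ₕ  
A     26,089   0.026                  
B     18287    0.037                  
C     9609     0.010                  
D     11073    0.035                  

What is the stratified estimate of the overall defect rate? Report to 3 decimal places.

Wₕ = Nₕ/N with N = 65058: 0.4010, 0.2811, 0.1477, 0.1702.
p̂_st = 0.4010·0.026 + 0.2811·0.037 + 0.1477·0.010 + 0.1702·0.035 ≈ 0.02826... → 0.028.

0.028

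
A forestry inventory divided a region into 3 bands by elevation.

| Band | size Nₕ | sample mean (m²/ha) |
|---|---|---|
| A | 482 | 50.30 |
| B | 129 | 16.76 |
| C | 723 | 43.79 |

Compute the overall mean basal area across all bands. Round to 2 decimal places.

43.53

x̄_st = (Σ Nₕx̄ₕ) / (Σ Nₕ) = (482·50.30 + 129·16.76 + 723·43.79) / 1334
= 58066.81 / 1334 = 43.5283... → 43.53.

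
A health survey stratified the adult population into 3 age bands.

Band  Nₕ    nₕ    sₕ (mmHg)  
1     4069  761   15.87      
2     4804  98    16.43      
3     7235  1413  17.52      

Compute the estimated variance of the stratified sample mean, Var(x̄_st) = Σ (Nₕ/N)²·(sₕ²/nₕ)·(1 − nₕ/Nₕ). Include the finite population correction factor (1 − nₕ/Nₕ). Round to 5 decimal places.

0.29244

N = 16108; Wₕ = Nₕ/N.
band 1: (4069/16108)²·15.87²/761·(1 − 761/4069) = 0.01716877
band 2: (4804/16108)²·16.43²/98·(1 − 98/4804) = 0.24000524
band 3: (7235/16108)²·17.52²/1413·(1 − 1413/7235) = 0.03526578
Sum = 0.29243980 → 0.29244.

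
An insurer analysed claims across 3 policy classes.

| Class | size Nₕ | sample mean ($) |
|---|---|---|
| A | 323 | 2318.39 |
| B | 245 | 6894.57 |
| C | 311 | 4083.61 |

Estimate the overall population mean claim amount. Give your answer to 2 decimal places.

N = 323 + 245 + 311 = 879.
Weight each subgroup mean by Nₕ/N and sum.
Σ Nₕx̄ₕ = 323·2318.39 + 245·6894.57 + 311·4083.61 = 748839.97 + 1689169.65 + 1270002.71 = 3708012.33.
Divide by N: 3708012.33 / 879 = 4218.4441... → 4218.44.

4218.44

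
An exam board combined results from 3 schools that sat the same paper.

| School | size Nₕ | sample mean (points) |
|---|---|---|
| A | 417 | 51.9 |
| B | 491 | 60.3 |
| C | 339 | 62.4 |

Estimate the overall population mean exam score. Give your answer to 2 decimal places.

N = 417 + 491 + 339 = 1247.
The stratified mean weights each stratum mean by its population share Nₕ/N.
Σ Nₕx̄ₕ = 417·51.9 + 491·60.3 + 339·62.4 = 21642.3 + 29607.3 + 21153.6 = 72403.2.
Divide by N: 72403.2 / 1247 = 58.0619... → 58.06.

58.06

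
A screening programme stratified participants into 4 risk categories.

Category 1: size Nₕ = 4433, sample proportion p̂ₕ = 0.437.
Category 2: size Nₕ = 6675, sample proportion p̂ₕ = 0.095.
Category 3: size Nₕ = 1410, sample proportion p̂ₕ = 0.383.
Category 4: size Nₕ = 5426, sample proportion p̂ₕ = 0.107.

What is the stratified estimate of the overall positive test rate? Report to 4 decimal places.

0.2057

Wₕ = Nₕ/N with N = 17944: 0.2470, 0.3720, 0.0786, 0.3024.
p̂_st = 0.2470·0.437 + 0.3720·0.095 + 0.0786·0.383 + 0.3024·0.107 ≈ 0.205749... → 0.2057.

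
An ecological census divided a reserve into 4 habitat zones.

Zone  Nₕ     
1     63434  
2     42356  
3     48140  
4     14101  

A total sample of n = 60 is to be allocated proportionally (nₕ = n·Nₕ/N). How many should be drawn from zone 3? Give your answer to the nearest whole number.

N = 63434 + 42356 + 48140 + 14101 = 168031.
n_3 = 60·48140/168031 = 17.190... → 17.

17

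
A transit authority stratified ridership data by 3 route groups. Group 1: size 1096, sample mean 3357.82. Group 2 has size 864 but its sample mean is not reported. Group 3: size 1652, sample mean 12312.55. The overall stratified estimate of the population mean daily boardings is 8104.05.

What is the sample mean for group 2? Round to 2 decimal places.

Σ Nₕx̄ₕ = N·μ, so 864·x̄_2 = 3612·8104.05 − (1096·3357.82 + 1652·12312.55).
= 29271828.6 − 24020503.32 = 5251325.28.
x̄_2 = 5251325.28 / 864 = 6077.9228... → 6077.92.

6077.92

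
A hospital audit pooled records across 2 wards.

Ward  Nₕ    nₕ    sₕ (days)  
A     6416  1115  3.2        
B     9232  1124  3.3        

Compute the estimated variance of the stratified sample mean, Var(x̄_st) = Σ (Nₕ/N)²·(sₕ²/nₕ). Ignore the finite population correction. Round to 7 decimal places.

0.0049163

N = 15648. Term for each stratum: Wₕ²sₕ²/nₕ.
Var(x̄_st) = 0.0015439603 + 0.0033723721 = 0.0049163324 → 0.0049163.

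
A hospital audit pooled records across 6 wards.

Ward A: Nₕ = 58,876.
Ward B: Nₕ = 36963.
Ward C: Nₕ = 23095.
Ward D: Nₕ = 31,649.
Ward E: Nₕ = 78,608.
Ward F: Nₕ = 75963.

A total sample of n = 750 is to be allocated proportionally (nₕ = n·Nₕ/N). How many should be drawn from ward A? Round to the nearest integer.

Share of ward A = 58876/305154 = 0.19294.
Allocate 750 × 0.19294 = 144.704... → 145.

145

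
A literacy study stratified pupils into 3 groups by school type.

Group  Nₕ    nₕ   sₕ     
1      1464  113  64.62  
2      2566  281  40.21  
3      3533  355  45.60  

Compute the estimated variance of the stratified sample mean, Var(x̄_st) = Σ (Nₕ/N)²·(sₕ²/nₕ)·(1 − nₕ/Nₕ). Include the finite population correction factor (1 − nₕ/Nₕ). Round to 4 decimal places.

3.0174

N = 7563. Term for each stratum: Wₕ²sₕ²/nₕ·(1−nₕ/Nₕ).
Var(x̄_st) = 1.2778024 + 0.5898159 + 1.1497692 = 3.0173875 → 3.0174.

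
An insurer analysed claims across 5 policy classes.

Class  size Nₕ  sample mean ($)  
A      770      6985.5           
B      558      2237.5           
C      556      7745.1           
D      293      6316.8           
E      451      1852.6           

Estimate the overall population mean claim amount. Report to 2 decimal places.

5182.64

x̄_st = (Σ Nₕx̄ₕ) / (Σ Nₕ) = (770·6985.5 + 558·2237.5 + 556·7745.1 + 293·6316.8 + 451·1852.6) / 2628
= 13619980.6 / 2628 = 5182.6410... → 5182.64.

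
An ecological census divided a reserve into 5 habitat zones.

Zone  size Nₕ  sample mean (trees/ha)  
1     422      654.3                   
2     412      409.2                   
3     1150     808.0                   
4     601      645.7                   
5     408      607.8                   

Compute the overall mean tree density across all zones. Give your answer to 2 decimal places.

x̄_st = (Σ Nₕx̄ₕ) / (Σ Nₕ) = (422·654.3 + 412·409.2 + 1150·808.0 + 601·645.7 + 408·607.8) / 2993
= 2009953.1 / 2993 = 671.5513... → 671.55.

671.55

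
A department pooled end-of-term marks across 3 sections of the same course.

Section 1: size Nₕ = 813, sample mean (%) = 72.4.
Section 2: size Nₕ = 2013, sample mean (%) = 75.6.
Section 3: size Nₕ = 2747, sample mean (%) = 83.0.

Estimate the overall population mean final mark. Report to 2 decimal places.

x̄_st = (Σ Nₕx̄ₕ) / (Σ Nₕ) = (813·72.4 + 2013·75.6 + 2747·83.0) / 5573
= 439045 / 5573 = 78.7807... → 78.78.

78.78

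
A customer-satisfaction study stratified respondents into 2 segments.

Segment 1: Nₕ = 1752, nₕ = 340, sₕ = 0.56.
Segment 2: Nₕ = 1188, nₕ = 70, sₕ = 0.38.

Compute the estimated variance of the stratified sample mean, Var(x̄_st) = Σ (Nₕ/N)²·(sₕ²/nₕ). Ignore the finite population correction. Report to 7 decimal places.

0.0006644

N = 2940. Term for each stratum: Wₕ²sₕ²/nₕ.
Var(x̄_st) = 0.0003275448 + 0.0003368274 = 0.0006643721 → 0.0006644.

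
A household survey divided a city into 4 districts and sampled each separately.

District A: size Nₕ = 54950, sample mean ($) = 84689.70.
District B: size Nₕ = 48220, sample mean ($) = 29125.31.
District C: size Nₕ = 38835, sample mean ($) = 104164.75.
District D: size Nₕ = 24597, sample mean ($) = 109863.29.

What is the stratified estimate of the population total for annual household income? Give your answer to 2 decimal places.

12805666873.58

Estimate total by summing Nₕ·x̄ₕ over strata.
54950·84689.70 + 48220·29125.31 + 38835·104164.75 + 24597·109863.29 = 4653699015 + 1404422448.2 + 4045238066.25 + 2702307344.13 = 12805666873.58.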